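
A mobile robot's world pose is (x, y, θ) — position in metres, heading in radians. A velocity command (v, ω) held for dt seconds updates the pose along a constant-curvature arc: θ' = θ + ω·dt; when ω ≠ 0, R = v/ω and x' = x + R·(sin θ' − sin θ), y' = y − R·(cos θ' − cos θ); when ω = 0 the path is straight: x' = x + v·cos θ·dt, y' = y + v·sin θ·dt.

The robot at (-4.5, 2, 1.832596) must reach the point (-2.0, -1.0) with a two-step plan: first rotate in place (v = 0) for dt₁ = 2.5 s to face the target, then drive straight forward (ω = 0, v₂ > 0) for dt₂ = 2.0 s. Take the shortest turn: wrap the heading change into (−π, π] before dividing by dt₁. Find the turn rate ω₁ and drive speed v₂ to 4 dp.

ω₁ = -1.0835, v₂ = 1.9526

heading to target = atan2(-1−2, -2−-4.5) = -0.8761
Δθ = wrap(-0.8761 − 1.8326) = -2.7087; ω₁ = Δθ/dt₁ = -1.0835
distance = √((-2−-4.5)² + (-1−2)²) = 3.9051; v₂ = distance/dt₂ = 1.9526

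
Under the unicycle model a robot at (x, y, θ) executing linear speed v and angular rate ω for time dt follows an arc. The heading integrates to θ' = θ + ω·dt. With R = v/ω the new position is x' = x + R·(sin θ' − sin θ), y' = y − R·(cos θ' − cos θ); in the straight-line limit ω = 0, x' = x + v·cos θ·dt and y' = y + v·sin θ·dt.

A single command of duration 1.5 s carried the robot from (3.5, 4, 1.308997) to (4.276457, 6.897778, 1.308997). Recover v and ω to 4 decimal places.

Δθ = 1.308997 − 1.308997 = 0.000000
ω = Δθ/dt = 0.000000/1.5 = 0.0000
ω = 0 → v = (Δx·cos θ + Δy·sin θ)/dt = 2.0000

v = 2.0000, ω = 0.0000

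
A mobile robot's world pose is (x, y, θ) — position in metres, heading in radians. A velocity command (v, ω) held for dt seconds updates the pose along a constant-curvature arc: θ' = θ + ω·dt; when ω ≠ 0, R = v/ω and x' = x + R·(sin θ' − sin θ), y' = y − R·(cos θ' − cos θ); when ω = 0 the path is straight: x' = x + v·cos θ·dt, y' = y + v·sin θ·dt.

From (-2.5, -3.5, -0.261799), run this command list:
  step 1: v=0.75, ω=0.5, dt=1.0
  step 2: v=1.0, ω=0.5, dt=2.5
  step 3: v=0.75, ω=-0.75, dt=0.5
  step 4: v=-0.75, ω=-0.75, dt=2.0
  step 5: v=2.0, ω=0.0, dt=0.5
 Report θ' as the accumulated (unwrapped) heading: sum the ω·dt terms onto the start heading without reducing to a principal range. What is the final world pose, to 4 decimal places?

(-0.4853, -2.2325, -0.3868)

step 1: θ'=0.2382 (R=1.5000) → pose (-1.7578, -3.5088, 0.2382)
step 2: θ'=1.4882 (R=2.0000) → pose (-0.2366, -1.7302, 1.4882)
step 3: θ'=1.1132 (R=-1.0000) → pose (-0.1371, -1.3709, 1.1132)
step 4: θ'=-0.3868 (R=1.0000) → pose (-1.4114, -1.8553, -0.3868)
step 5: θ'=-0.3868 (straight) → pose (-0.4853, -2.2325, -0.3868)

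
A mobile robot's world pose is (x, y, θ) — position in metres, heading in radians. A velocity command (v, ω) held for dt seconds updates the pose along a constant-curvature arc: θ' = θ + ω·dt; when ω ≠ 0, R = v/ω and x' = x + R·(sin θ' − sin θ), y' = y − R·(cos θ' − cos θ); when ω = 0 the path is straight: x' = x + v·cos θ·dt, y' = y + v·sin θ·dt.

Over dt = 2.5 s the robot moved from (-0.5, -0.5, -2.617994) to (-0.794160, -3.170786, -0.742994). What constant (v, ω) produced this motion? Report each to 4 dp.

Δθ = -0.742994 − -2.617994 = 1.875000
ω = Δθ/dt = 1.875000/2.5 = 0.7500
R = −Δy/(cos θ' − cos θ) = 1.6667
v = R·ω = 1.6667·0.7500 = 1.2500

v = 1.2500, ω = 0.7500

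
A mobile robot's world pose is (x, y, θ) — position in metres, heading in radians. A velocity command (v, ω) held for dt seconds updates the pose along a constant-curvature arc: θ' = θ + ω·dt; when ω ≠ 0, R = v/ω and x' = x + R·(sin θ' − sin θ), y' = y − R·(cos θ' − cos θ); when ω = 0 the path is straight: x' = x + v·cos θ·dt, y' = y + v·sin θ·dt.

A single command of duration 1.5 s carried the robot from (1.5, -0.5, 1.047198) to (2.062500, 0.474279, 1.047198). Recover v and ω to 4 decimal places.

v = 0.7500, ω = 0.0000

Δθ = 1.047198 − 1.047198 = 0.000000
ω = Δθ/dt = 0.000000/1.5 = 0.0000
ω = 0 → v = (Δx·cos θ + Δy·sin θ)/dt = 0.7500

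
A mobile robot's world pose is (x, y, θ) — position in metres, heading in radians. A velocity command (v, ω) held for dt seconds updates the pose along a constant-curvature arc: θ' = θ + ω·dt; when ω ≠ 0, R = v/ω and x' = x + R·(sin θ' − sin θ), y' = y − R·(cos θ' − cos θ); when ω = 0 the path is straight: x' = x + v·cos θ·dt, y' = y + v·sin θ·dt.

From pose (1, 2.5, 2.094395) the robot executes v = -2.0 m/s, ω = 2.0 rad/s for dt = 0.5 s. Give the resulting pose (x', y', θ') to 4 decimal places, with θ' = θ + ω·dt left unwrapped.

(1.8188, 2.0011, 3.0944)

θ' = 2.0944 + 2.0·0.5 = 3.0944
R = v/ω = -2.0/2.0 = -1.0000
x' = 1 + -1.0000·(sin 3.0944 − sin 2.0944) = 1.8188
y' = 2.5 − -1.0000·(cos 3.0944 − cos 2.0944) = 2.0011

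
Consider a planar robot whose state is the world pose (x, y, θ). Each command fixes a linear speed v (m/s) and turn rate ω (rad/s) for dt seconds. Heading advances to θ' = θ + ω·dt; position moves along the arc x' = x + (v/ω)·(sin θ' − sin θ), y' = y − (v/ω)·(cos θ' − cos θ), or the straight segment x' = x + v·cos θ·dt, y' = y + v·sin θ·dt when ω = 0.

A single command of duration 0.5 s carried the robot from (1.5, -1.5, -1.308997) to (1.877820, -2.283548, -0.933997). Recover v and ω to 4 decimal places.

v = 1.7500, ω = 0.7500

Δθ = -0.933997 − -1.308997 = 0.375000
ω = Δθ/dt = 0.375000/0.5 = 0.7500
R = −Δy/(cos θ' − cos θ) = 2.3333
v = R·ω = 2.3333·0.7500 = 1.7500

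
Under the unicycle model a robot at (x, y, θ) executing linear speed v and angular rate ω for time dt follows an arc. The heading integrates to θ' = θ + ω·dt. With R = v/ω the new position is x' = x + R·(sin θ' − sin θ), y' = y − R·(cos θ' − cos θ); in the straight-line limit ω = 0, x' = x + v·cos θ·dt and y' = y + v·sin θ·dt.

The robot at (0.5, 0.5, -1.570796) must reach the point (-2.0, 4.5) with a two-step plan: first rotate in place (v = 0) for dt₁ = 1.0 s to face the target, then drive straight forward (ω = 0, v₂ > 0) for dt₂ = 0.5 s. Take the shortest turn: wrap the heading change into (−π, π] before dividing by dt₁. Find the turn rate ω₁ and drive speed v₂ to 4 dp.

ω₁ = -2.5830, v₂ = 9.4340

heading to target = atan2(4.5−0.5, -2−0.5) = 2.1294
Δθ = wrap(2.1294 − -1.5708) = -2.5830; ω₁ = Δθ/dt₁ = -2.5830
distance = √((-2−0.5)² + (4.5−0.5)²) = 4.7170; v₂ = distance/dt₂ = 9.4340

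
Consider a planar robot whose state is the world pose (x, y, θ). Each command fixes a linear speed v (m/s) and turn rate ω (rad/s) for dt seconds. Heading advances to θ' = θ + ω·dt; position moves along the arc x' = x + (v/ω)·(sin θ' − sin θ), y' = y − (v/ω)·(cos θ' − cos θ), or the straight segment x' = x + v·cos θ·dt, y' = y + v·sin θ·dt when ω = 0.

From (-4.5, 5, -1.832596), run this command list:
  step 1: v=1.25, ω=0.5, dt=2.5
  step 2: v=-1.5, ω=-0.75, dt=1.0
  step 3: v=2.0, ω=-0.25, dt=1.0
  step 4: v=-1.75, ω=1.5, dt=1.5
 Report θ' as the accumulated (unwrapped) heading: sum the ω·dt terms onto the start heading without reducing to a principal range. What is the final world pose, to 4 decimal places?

step 1: θ'=-0.5826 (R=2.5000) → pose (-3.4607, 2.2654, -0.5826)
step 2: θ'=-1.3326 (R=2.0000) → pose (-4.3038, 3.4635, -1.3326)
step 3: θ'=-1.5826 (R=-8.0000) → pose (-4.0785, 1.4815, -1.5826)
step 4: θ'=0.6674 (R=-1.1667) → pose (-5.9672, 2.4116, 0.6674)

(-5.9672, 2.4116, 0.6674)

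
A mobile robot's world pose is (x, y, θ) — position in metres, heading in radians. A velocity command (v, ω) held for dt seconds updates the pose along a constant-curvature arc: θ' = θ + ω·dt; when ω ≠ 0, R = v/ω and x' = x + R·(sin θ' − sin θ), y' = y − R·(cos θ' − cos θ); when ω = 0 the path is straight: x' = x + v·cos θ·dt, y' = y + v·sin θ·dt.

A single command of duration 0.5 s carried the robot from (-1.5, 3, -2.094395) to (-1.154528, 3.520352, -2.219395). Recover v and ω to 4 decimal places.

v = -1.2500, ω = -0.2500

Δθ = -2.219395 − -2.094395 = -0.125000
ω = Δθ/dt = -0.125000/0.5 = -0.2500
R = −Δy/(cos θ' − cos θ) = 5.0000
v = R·ω = 5.0000·-0.2500 = -1.2500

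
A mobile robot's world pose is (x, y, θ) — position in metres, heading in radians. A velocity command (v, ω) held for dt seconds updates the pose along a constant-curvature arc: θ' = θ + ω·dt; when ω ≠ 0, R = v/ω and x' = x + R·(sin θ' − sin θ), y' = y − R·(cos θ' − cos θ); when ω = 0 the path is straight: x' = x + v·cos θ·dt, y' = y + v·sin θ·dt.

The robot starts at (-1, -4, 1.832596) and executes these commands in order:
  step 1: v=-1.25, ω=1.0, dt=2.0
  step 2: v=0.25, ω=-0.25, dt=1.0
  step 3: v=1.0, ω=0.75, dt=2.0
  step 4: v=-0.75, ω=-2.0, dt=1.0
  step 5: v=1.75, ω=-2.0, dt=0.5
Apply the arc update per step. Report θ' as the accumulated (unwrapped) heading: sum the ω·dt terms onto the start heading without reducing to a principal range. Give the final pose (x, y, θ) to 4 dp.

step 1: θ'=3.8326 (R=-1.2500) → pose (1.0040, -4.6397, 3.8326)
step 2: θ'=3.5826 (R=-1.0000) → pose (0.7936, -4.7735, 3.5826)
step 3: θ'=5.0826 (R=1.3333) → pose (0.1197, -6.4616, 5.0826)
step 4: θ'=3.0826 (R=0.3750) → pose (0.4914, -5.9516, 3.0826)
step 5: θ'=2.0826 (R=-0.8750) → pose (-0.2199, -5.5067, 2.0826)

(-0.2199, -5.5067, 2.0826)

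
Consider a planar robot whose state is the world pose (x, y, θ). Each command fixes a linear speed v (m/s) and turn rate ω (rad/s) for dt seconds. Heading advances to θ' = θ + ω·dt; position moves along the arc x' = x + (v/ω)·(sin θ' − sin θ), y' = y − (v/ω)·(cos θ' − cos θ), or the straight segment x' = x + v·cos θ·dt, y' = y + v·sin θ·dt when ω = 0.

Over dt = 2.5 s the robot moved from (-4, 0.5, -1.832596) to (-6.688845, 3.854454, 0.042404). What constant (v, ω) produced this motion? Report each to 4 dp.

v = -2.0000, ω = 0.7500

Δθ = 0.042404 − -1.832596 = 1.875000
ω = Δθ/dt = 1.875000/2.5 = 0.7500
R = −Δy/(cos θ' − cos θ) = -2.6667
v = R·ω = -2.6667·0.7500 = -2.0000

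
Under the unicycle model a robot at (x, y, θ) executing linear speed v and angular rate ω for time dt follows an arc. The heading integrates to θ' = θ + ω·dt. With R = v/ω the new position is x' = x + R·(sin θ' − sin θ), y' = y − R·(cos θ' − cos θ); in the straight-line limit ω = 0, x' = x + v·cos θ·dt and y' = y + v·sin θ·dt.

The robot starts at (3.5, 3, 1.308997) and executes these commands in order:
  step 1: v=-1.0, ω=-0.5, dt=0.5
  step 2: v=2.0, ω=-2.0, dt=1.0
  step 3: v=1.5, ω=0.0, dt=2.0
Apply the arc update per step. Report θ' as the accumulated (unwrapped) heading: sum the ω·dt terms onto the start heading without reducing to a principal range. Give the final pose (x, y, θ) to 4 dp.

(6.7588, 0.2129, -0.9410)

step 1: θ'=1.0590 (R=2.0000) → pose (3.3119, 2.5381, 1.0590)
step 2: θ'=-0.9410 (R=-1.0000) → pose (4.9919, 2.6374, -0.9410)
step 3: θ'=-0.9410 (straight) → pose (6.7588, 0.2129, -0.9410)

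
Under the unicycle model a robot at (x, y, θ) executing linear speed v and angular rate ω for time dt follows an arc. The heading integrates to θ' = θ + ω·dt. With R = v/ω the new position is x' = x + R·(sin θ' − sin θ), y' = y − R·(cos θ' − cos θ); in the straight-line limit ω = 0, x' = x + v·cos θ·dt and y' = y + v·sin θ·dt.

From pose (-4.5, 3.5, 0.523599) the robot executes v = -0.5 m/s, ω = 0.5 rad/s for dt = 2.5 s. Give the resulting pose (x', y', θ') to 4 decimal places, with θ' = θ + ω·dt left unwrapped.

θ' = 0.5236 + 0.5·2.5 = 1.7736
R = v/ω = -0.5/0.5 = -1.0000
x' = -4.5 + -1.0000·(sin 1.7736 − sin 0.5236) = -4.9795
y' = 3.5 − -1.0000·(cos 1.7736 − cos 0.5236) = 2.4326

(-4.9795, 2.4326, 1.7736)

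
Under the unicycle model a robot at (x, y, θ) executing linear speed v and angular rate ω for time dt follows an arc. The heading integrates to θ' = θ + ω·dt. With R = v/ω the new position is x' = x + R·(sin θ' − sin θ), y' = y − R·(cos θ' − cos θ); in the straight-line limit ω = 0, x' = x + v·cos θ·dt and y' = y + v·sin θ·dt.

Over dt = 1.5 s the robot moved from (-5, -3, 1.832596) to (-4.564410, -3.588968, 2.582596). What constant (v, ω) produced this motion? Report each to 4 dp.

Δθ = 2.582596 − 1.832596 = 0.750000
ω = Δθ/dt = 0.750000/1.5 = 0.5000
R = −Δy/(cos θ' − cos θ) = -1.0000
v = R·ω = -1.0000·0.5000 = -0.5000

v = -0.5000, ω = 0.5000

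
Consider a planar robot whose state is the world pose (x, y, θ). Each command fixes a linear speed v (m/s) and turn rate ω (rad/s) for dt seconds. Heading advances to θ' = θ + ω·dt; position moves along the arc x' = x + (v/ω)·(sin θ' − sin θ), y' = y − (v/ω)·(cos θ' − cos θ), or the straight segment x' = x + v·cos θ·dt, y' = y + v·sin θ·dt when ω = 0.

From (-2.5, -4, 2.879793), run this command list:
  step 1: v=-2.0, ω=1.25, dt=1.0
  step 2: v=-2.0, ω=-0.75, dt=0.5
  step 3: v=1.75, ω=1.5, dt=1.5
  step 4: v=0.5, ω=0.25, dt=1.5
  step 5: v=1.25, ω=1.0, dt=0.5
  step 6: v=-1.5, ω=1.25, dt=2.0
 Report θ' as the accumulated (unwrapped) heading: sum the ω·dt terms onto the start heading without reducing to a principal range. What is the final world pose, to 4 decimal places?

step 1: θ'=4.1298 (R=-1.6000) → pose (-0.7498, -3.3348, 4.1298)
step 2: θ'=3.7548 (R=2.6667) → pose (-0.0577, -2.6212, 3.7548)
step 3: θ'=6.0048 (R=1.1667) → pose (0.2931, -4.6970, 6.0048)
step 4: θ'=6.3798 (R=2.0000) → pose (1.0356, -4.7647, 6.3798)
step 5: θ'=6.8798 (R=1.2500) → pose (1.6174, -4.5546, 6.8798)
step 6: θ'=9.3798 (R=-1.2000) → pose (2.2376, -6.7461, 9.3798)

(2.2376, -6.7461, 9.3798)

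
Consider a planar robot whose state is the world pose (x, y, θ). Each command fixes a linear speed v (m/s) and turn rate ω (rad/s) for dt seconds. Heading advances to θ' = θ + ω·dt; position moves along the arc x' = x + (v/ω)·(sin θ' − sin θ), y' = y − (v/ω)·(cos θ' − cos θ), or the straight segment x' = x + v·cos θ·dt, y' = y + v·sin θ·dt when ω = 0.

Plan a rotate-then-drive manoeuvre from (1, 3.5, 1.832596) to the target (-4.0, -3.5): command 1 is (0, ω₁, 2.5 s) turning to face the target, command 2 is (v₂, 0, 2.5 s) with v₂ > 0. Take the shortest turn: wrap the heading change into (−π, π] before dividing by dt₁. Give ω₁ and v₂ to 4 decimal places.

ω₁ = 0.9038, v₂ = 3.4409

heading to target = atan2(-3.5−3.5, -4−1) = -2.1910
Δθ = wrap(-2.1910 − 1.8326) = 2.2595; ω₁ = Δθ/dt₁ = 0.9038
distance = √((-4−1)² + (-3.5−3.5)²) = 8.6023; v₂ = distance/dt₂ = 3.4409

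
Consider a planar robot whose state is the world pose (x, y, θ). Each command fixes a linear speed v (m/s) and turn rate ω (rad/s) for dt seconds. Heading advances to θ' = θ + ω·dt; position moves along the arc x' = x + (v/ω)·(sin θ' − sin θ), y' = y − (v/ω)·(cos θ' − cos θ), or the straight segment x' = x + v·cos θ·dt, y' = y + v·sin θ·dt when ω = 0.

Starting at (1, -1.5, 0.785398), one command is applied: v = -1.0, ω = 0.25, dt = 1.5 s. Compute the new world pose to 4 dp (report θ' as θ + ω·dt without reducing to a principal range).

(0.1606, -2.7325, 1.1604)

θ' = 0.7854 + 0.25·1.5 = 1.1604
R = v/ω = -1.0/0.25 = -4.0000
x' = 1 + -4.0000·(sin 1.1604 − sin 0.7854) = 0.1606
y' = -1.5 − -4.0000·(cos 1.1604 − cos 0.7854) = -2.7325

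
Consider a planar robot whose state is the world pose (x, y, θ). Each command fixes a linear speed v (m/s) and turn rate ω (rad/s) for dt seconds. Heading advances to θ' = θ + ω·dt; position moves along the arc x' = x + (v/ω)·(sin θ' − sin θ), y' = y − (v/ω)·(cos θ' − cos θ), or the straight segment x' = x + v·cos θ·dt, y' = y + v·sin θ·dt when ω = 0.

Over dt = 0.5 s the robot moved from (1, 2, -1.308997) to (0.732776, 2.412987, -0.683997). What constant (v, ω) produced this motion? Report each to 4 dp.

v = -1.0000, ω = 1.2500

Δθ = -0.683997 − -1.308997 = 0.625000
ω = Δθ/dt = 0.625000/0.5 = 1.2500
R = −Δy/(cos θ' − cos θ) = -0.8000
v = R·ω = -0.8000·1.2500 = -1.0000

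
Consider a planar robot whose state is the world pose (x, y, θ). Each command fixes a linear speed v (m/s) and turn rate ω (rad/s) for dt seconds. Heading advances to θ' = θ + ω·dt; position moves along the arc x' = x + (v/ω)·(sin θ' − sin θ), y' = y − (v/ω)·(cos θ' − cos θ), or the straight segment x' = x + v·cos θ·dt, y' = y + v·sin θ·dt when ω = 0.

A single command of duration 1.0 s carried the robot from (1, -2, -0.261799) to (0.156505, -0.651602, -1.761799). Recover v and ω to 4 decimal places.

v = -1.7500, ω = -1.5000

Δθ = -1.761799 − -0.261799 = -1.500000
ω = Δθ/dt = -1.500000/1.0 = -1.5000
R = −Δy/(cos θ' − cos θ) = 1.1667
v = R·ω = 1.1667·-1.5000 = -1.7500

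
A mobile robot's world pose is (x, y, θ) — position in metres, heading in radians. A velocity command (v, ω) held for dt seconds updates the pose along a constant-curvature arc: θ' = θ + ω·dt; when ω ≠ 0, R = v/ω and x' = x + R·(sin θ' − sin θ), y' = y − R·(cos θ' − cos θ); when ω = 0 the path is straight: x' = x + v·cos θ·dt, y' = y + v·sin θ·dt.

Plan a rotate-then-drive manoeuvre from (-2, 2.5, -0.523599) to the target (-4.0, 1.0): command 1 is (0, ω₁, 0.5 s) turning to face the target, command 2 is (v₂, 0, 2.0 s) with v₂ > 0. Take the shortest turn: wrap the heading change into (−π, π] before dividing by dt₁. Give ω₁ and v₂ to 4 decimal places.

heading to target = atan2(1−2.5, -4−-2) = -2.4981
Δθ = wrap(-2.4981 − -0.5236) = -1.9745; ω₁ = Δθ/dt₁ = -3.9490
distance = √((-4−-2)² + (1−2.5)²) = 2.5000; v₂ = distance/dt₂ = 1.2500

ω₁ = -3.9490, v₂ = 1.2500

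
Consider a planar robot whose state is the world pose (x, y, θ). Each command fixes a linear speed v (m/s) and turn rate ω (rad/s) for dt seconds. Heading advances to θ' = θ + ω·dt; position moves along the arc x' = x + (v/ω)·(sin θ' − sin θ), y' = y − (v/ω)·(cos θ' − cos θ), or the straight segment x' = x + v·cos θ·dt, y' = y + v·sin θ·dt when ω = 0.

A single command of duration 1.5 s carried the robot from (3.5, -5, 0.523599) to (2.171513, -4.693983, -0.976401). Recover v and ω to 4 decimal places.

v = -1.0000, ω = -1.0000

Δθ = -0.976401 − 0.523599 = -1.500000
ω = Δθ/dt = -1.500000/1.5 = -1.0000
R = Δx/(sin θ' − sin θ) = 1.0000
v = R·ω = 1.0000·-1.0000 = -1.0000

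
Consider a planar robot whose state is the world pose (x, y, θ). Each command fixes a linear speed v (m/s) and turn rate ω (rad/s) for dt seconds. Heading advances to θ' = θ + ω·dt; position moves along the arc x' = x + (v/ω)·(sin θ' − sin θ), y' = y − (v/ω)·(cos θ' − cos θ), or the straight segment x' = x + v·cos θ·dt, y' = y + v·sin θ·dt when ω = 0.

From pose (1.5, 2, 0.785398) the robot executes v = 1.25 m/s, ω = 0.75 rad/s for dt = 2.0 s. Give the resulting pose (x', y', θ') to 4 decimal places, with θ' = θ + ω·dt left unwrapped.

θ' = 0.7854 + 0.75·2.0 = 2.2854
R = v/ω = 1.25/0.75 = 1.6667
x' = 1.5 + 1.6667·(sin 2.2854 − sin 0.7854) = 1.5804
y' = 2 − 1.6667·(cos 2.2854 − cos 0.7854) = 4.2707

(1.5804, 4.2707, 2.2854)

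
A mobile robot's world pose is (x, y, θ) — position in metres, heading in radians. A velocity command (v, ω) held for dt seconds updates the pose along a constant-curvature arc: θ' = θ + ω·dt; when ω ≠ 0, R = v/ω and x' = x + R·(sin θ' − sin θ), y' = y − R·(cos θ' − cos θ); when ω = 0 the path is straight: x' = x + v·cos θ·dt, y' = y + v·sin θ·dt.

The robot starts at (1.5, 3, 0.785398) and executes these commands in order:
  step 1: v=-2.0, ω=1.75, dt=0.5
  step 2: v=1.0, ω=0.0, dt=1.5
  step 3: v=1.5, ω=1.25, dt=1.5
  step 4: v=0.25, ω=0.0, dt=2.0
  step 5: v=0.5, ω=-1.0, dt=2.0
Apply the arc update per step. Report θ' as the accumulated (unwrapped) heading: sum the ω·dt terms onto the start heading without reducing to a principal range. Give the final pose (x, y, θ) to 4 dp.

step 1: θ'=1.6604 (R=-1.1429) → pose (1.1698, 2.0896, 1.6604)
step 2: θ'=1.6604 (straight) → pose (1.0356, 3.5836, 1.6604)
step 3: θ'=3.5354 (R=1.2000) → pose (-0.6200, 4.5844, 3.5354)
step 4: θ'=3.5354 (straight) → pose (-1.0817, 4.3925, 3.5354)
step 5: θ'=1.5354 (R=-0.5000) → pose (-1.7733, 4.8719, 1.5354)

(-1.7733, 4.8719, 1.5354)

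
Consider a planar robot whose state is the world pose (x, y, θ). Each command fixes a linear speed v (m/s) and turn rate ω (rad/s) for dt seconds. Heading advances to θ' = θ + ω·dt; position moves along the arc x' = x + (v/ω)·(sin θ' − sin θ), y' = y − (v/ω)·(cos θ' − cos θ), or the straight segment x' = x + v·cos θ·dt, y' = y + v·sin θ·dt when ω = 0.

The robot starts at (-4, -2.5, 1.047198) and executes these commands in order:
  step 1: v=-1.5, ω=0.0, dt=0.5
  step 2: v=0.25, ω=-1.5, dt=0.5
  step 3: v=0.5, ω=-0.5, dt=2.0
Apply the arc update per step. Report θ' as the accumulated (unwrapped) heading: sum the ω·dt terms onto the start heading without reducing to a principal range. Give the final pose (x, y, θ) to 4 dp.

(-3.3403, -3.2666, -0.7028)

step 1: θ'=1.0472 (straight) → pose (-4.3750, -3.1495, 1.0472)
step 2: θ'=0.2972 (R=-0.1667) → pose (-4.2795, -3.0735, 0.2972)
step 3: θ'=-0.7028 (R=-1.0000) → pose (-3.3403, -3.2666, -0.7028)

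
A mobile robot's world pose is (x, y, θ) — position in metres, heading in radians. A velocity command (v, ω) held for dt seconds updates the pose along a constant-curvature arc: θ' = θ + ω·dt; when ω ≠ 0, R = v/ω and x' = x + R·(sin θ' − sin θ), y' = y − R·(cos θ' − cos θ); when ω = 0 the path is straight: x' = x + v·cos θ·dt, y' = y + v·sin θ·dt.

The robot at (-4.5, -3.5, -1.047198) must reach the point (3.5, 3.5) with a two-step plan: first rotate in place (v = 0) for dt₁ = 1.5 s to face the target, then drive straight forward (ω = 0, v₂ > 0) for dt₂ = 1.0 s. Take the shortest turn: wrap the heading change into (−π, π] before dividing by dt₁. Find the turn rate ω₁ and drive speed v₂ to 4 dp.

ω₁ = 1.1774, v₂ = 10.6301

heading to target = atan2(3.5−-3.5, 3.5−-4.5) = 0.7188
Δθ = wrap(0.7188 − -1.0472) = 1.7660; ω₁ = Δθ/dt₁ = 1.1774
distance = √((3.5−-4.5)² + (3.5−-3.5)²) = 10.6301; v₂ = distance/dt₂ = 10.6301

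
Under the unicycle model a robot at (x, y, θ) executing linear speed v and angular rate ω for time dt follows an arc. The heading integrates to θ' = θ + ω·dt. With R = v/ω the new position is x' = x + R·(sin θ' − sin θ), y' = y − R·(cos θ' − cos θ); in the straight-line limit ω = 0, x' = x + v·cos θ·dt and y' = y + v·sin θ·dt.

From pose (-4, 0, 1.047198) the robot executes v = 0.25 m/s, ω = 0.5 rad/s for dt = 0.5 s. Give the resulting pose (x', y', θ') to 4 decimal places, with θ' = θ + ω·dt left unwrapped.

θ' = 1.0472 + 0.5·0.5 = 1.2972
R = v/ω = 0.25/0.5 = 0.5000
x' = -4 + 0.5000·(sin 1.2972 − sin 1.0472) = -3.9516
y' = 0 − 0.5000·(cos 1.2972 − cos 1.0472) = 0.1149

(-3.9516, 0.1149, 1.2972)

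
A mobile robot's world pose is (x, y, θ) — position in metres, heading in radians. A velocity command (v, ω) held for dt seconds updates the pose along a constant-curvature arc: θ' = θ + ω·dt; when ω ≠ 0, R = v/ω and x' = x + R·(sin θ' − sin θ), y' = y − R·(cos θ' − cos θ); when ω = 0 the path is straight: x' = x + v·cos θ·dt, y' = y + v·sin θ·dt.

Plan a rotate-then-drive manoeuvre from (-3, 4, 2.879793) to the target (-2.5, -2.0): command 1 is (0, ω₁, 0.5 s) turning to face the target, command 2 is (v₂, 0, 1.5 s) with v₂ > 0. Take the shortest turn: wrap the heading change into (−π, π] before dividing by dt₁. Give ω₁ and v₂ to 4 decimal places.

ω₁ = 3.8315, v₂ = 4.0139

heading to target = atan2(-2−4, -2.5−-3) = -1.4877
Δθ = wrap(-1.4877 − 2.8798) = 1.9157; ω₁ = Δθ/dt₁ = 3.8315
distance = √((-2.5−-3)² + (-2−4)²) = 6.0208; v₂ = distance/dt₂ = 4.0139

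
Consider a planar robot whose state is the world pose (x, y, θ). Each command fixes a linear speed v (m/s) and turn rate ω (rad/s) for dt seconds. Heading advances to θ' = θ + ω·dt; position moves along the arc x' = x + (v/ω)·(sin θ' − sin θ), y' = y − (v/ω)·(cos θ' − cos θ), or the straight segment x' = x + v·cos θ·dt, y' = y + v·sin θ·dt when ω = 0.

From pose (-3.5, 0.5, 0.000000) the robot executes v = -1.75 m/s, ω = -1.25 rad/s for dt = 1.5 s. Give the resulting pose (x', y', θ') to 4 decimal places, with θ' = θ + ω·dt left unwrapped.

(-4.8357, 2.3193, -1.8750)

θ' = 0.0000 + -1.25·1.5 = -1.8750
R = v/ω = -1.75/-1.25 = 1.4000
x' = -3.5 + 1.4000·(sin -1.8750 − sin 0.0000) = -4.8357
y' = 0.5 − 1.4000·(cos -1.8750 − cos 0.0000) = 2.3193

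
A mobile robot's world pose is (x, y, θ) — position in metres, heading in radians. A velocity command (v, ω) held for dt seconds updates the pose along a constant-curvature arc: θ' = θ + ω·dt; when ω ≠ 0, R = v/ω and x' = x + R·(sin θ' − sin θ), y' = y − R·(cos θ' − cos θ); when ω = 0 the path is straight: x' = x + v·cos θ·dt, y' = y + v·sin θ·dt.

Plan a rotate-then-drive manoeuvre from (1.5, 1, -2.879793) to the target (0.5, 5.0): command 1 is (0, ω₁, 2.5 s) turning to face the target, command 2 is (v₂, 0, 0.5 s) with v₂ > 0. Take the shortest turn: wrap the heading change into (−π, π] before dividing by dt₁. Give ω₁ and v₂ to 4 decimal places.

heading to target = atan2(5−1, 0.5−1.5) = 1.8158
Δθ = wrap(1.8158 − -2.8798) = -1.5876; ω₁ = Δθ/dt₁ = -0.6350
distance = √((0.5−1.5)² + (5−1)²) = 4.1231; v₂ = distance/dt₂ = 8.2462

ω₁ = -0.6350, v₂ = 8.2462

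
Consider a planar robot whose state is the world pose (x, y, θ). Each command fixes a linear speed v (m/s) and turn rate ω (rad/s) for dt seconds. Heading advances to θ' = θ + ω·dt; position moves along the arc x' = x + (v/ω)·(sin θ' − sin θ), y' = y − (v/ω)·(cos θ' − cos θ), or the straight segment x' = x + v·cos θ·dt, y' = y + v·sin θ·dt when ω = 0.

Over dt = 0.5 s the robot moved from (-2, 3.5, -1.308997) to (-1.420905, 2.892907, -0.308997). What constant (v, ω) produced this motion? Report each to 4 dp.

Δθ = -0.308997 − -1.308997 = 1.000000
ω = Δθ/dt = 1.000000/0.5 = 2.0000
R = −Δy/(cos θ' − cos θ) = 0.8750
v = R·ω = 0.8750·2.0000 = 1.7500

v = 1.7500, ω = 2.0000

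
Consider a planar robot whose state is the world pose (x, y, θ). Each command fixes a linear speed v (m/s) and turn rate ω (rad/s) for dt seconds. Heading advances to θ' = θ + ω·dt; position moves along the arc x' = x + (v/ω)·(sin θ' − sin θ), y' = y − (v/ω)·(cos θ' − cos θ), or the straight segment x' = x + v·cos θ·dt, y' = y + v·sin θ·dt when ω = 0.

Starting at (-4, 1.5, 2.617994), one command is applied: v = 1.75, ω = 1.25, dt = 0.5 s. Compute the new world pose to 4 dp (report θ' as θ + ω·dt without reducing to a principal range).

(-4.8417, 1.6804, 3.2430)

θ' = 2.6180 + 1.25·0.5 = 3.2430
R = v/ω = 1.75/1.25 = 1.4000
x' = -4 + 1.4000·(sin 3.2430 − sin 2.6180) = -4.8417
y' = 1.5 − 1.4000·(cos 3.2430 − cos 2.6180) = 1.6804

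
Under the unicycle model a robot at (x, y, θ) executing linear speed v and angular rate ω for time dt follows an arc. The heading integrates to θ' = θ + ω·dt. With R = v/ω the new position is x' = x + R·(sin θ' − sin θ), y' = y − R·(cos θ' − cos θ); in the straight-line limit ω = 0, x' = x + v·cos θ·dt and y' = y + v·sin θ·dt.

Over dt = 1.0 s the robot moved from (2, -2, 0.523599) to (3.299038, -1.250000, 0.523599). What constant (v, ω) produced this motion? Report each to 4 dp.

Δθ = 0.523599 − 0.523599 = 0.000000
ω = Δθ/dt = 0.000000/1.0 = 0.0000
ω = 0 → v = (Δx·cos θ + Δy·sin θ)/dt = 1.5000

v = 1.5000, ω = 0.0000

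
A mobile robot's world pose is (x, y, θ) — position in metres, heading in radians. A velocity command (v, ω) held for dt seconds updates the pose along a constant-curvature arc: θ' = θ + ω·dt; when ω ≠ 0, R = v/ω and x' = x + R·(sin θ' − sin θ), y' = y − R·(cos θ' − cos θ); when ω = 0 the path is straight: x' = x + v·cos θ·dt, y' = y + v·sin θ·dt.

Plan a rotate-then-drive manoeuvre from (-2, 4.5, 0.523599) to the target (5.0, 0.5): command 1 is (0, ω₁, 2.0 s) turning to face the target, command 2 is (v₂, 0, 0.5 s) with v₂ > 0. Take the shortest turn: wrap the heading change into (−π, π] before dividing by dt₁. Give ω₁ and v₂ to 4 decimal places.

heading to target = atan2(0.5−4.5, 5−-2) = -0.5191
Δθ = wrap(-0.5191 − 0.5236) = -1.0427; ω₁ = Δθ/dt₁ = -0.5214
distance = √((5−-2)² + (0.5−4.5)²) = 8.0623; v₂ = distance/dt₂ = 16.1245

ω₁ = -0.5214, v₂ = 16.1245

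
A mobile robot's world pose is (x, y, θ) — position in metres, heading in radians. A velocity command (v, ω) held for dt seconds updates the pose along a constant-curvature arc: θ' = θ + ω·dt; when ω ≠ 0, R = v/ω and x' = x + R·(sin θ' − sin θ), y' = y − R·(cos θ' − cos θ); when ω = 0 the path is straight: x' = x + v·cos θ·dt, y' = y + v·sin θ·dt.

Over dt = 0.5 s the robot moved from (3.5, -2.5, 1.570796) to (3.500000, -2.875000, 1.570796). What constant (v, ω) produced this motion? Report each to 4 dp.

Δθ = 1.570796 − 1.570796 = 0.000000
ω = Δθ/dt = 0.000000/0.5 = 0.0000
ω = 0 → v = (Δx·cos θ + Δy·sin θ)/dt = -0.7500

v = -0.7500, ω = 0.0000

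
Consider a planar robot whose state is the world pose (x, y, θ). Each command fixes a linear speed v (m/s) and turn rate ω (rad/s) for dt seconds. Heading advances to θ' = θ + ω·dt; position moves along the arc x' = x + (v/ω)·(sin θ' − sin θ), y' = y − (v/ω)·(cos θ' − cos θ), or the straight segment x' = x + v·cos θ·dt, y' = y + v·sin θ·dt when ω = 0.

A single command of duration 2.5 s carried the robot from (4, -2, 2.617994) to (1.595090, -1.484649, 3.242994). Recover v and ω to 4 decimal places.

v = 1.0000, ω = 0.2500

Δθ = 3.242994 − 2.617994 = 0.625000
ω = Δθ/dt = 0.625000/2.5 = 0.2500
R = Δx/(sin θ' − sin θ) = 4.0000
v = R·ω = 4.0000·0.2500 = 1.0000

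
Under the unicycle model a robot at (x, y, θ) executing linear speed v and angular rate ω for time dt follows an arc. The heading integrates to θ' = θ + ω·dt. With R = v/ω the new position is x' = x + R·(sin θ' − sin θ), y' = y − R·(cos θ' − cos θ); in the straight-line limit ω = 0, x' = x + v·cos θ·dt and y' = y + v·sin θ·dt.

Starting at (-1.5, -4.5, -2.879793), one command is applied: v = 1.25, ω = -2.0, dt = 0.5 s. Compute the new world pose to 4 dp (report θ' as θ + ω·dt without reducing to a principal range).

θ' = -2.8798 + -2.0·0.5 = -3.8798
R = v/ω = 1.25/-2.0 = -0.6250
x' = -1.5 + -0.6250·(sin -3.8798 − sin -2.8798) = -2.0824
y' = -4.5 − -0.6250·(cos -3.8798 − cos -2.8798) = -4.3586

(-2.0824, -4.3586, -3.8798)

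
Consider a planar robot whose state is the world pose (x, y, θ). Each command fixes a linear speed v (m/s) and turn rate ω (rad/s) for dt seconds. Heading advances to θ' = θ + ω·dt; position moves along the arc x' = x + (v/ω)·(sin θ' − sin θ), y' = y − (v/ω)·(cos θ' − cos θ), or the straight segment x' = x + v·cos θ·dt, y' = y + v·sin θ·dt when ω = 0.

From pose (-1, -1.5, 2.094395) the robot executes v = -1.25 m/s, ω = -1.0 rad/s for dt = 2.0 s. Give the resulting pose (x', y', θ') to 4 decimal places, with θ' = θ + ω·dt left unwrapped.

θ' = 2.0944 + -1.0·2.0 = 0.0944
R = v/ω = -1.25/-1.0 = 1.2500
x' = -1 + 1.2500·(sin 0.0944 − sin 2.0944) = -1.9647
y' = -1.5 − 1.2500·(cos 0.0944 − cos 2.0944) = -3.3694

(-1.9647, -3.3694, 0.0944)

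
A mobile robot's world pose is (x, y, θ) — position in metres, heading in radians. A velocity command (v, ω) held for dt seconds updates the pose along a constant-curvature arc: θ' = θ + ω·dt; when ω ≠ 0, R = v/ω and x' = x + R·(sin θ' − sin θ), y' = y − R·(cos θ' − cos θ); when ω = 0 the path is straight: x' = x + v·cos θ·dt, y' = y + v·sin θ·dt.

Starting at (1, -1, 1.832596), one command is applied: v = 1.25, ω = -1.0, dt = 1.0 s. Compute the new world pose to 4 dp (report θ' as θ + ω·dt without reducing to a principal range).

(1.2828, 0.1647, 0.8326)

θ' = 1.8326 + -1.0·1.0 = 0.8326
R = v/ω = 1.25/-1.0 = -1.2500
x' = 1 + -1.2500·(sin 0.8326 − sin 1.8326) = 1.2828
y' = -1 − -1.2500·(cos 0.8326 − cos 1.8326) = 0.1647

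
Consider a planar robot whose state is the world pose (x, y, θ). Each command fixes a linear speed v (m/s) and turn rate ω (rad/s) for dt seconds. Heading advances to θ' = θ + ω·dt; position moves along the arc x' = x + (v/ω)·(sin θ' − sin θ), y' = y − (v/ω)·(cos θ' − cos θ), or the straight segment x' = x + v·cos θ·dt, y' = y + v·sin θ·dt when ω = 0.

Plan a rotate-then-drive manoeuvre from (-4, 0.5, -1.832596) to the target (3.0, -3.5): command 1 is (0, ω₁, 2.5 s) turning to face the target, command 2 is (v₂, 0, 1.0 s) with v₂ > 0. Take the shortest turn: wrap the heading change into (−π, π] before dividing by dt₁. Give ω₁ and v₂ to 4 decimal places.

heading to target = atan2(-3.5−0.5, 3−-4) = -0.5191
Δθ = wrap(-0.5191 − -1.8326) = 1.3134; ω₁ = Δθ/dt₁ = 0.5254
distance = √((3−-4)² + (-3.5−0.5)²) = 8.0623; v₂ = distance/dt₂ = 8.0623

ω₁ = 0.5254, v₂ = 8.0623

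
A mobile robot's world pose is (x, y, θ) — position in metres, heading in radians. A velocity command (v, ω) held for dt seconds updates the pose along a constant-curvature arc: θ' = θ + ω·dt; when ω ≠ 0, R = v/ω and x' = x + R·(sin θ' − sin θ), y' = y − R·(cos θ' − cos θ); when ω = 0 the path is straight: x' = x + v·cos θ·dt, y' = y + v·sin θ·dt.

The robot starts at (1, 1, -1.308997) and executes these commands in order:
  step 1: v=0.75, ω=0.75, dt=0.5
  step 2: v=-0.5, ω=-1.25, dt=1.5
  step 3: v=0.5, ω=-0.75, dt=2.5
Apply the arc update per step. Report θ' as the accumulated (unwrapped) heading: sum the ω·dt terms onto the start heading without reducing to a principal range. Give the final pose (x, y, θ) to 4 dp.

step 1: θ'=-0.9340 (R=1.0000) → pose (1.1619, 0.6642, -0.9340)
step 2: θ'=-2.8090 (R=0.4000) → pose (1.3529, 1.2801, -2.8090)
step 3: θ'=-4.6840 (R=-0.6667) → pose (0.4689, 1.8913, -4.6840)

(0.4689, 1.8913, -4.6840)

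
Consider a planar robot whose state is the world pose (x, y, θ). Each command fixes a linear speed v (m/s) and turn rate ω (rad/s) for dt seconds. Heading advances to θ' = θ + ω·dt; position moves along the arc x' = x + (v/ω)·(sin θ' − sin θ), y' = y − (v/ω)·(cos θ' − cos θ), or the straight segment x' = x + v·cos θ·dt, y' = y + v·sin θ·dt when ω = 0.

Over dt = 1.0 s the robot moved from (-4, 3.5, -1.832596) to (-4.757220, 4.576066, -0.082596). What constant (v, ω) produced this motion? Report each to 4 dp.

Δθ = -0.082596 − -1.832596 = 1.750000
ω = Δθ/dt = 1.750000/1.0 = 1.7500
R = −Δy/(cos θ' − cos θ) = -0.8571
v = R·ω = -0.8571·1.7500 = -1.5000

v = -1.5000, ω = 1.7500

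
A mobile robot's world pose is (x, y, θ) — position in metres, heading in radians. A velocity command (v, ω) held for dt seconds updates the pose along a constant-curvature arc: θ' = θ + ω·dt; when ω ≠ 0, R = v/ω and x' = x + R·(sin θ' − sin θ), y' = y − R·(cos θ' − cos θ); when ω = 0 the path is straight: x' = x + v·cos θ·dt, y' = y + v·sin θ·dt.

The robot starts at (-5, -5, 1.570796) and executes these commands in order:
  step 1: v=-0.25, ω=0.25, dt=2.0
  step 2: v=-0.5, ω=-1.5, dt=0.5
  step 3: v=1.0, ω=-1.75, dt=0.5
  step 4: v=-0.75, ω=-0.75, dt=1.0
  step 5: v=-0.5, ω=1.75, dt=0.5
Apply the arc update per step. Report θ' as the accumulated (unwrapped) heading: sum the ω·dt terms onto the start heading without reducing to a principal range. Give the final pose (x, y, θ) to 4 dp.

(-5.5105, -5.4315, 0.5708)

step 1: θ'=2.0708 (R=-1.0000) → pose (-4.8776, -5.4794, 2.0708)
step 2: θ'=1.3208 (R=0.3333) → pose (-4.8471, -5.7217, 1.3208)
step 3: θ'=0.4458 (R=-0.5714) → pose (-4.5399, -5.3475, 0.4458)
step 4: θ'=-0.3042 (R=1.0000) → pose (-5.2706, -5.3993, -0.3042)
step 5: θ'=0.5708 (R=-0.2857) → pose (-5.5105, -5.4315, 0.5708)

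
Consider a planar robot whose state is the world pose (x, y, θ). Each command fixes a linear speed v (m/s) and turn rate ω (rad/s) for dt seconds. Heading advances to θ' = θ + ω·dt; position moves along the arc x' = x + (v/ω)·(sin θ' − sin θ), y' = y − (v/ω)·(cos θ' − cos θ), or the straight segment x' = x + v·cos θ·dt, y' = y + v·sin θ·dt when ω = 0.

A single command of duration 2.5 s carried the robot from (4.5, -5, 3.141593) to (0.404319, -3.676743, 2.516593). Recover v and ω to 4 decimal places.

Δθ = 2.516593 − 3.141593 = -0.625000
ω = Δθ/dt = -0.625000/2.5 = -0.2500
R = Δx/(sin θ' − sin θ) = -7.0000
v = R·ω = -7.0000·-0.2500 = 1.7500

v = 1.7500, ω = -0.2500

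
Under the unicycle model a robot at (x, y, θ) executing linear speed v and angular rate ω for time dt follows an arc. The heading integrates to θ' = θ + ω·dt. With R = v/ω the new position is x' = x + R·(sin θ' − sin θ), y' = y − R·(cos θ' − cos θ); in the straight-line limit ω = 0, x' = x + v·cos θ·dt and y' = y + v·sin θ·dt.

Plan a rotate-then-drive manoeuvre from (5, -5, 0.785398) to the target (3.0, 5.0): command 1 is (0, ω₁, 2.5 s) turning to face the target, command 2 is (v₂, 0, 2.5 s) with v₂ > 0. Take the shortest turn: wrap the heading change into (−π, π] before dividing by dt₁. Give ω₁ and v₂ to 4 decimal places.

heading to target = atan2(5−-5, 3−5) = 1.7682
Δθ = wrap(1.7682 − 0.7854) = 0.9828; ω₁ = Δθ/dt₁ = 0.3931
distance = √((3−5)² + (5−-5)²) = 10.1980; v₂ = distance/dt₂ = 4.0792

ω₁ = 0.3931, v₂ = 4.0792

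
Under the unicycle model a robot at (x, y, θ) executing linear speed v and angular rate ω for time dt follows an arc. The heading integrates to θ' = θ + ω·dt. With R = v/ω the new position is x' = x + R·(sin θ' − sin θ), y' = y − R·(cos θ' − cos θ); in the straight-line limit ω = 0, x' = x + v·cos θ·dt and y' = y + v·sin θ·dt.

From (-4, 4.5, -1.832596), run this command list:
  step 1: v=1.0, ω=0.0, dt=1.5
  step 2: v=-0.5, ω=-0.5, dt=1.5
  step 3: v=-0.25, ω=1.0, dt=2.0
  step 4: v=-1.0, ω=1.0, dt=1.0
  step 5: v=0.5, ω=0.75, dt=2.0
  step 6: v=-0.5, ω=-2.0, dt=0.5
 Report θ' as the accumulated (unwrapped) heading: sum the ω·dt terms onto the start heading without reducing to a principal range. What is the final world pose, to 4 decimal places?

(-4.5831, 4.7389, 0.9174)

step 1: θ'=-1.8326 (straight) → pose (-4.3882, 3.0511, -1.8326)
step 2: θ'=-2.5826 (R=1.0000) → pose (-3.9526, 3.6401, -2.5826)
step 3: θ'=-0.5826 (R=-0.2500) → pose (-3.9477, 4.0608, -0.5826)
step 4: θ'=0.4174 (R=-1.0000) → pose (-4.9033, 4.1399, 0.4174)
step 5: θ'=1.9174 (R=0.6667) → pose (-4.5465, 4.9758, 1.9174)
step 6: θ'=0.9174 (R=0.2500) → pose (-4.5831, 4.7389, 0.9174)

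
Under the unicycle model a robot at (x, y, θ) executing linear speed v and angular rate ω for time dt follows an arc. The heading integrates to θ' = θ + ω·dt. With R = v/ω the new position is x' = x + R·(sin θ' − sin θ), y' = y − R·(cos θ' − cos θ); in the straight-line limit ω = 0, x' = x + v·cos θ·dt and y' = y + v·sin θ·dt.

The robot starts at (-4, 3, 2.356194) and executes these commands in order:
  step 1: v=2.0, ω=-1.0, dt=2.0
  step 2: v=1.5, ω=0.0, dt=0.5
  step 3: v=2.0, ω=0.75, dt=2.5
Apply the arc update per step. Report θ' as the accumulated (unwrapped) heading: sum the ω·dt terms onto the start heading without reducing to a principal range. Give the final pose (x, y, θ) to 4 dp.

step 1: θ'=0.3562 (R=-2.0000) → pose (-3.2832, 6.2887, 0.3562)
step 2: θ'=0.3562 (straight) → pose (-2.5803, 6.5502, 0.3562)
step 3: θ'=2.2312 (R=2.6667) → pose (-1.4042, 10.6853, 2.2312)

(-1.4042, 10.6853, 2.2312)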